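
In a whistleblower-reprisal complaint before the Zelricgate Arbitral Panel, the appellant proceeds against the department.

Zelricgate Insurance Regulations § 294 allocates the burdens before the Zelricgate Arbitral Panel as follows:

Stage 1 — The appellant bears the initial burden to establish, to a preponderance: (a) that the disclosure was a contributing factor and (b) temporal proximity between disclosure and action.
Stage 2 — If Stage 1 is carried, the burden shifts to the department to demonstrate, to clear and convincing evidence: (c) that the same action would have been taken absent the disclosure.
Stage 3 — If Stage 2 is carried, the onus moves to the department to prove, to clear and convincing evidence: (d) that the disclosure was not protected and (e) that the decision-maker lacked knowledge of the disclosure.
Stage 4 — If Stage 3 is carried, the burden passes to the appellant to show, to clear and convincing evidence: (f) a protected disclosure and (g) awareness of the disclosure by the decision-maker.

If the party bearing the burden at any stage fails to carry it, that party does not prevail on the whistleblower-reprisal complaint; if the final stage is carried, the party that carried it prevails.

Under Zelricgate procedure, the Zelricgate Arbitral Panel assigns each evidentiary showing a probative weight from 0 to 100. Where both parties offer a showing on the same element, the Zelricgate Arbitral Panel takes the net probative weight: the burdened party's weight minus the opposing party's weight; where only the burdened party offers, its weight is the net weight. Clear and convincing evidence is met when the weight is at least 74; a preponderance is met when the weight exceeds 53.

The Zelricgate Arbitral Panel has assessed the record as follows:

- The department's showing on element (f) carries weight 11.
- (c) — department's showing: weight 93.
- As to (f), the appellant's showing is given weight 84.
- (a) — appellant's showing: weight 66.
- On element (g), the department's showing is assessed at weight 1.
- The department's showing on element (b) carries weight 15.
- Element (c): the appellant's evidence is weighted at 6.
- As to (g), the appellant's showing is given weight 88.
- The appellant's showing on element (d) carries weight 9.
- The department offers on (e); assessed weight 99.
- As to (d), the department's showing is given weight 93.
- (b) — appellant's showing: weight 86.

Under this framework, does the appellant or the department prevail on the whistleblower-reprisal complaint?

department

Stage 1 — burden on appellant; standard: a preponderance (weight exceeds 53).
    (a): 66 > 53 [met]
    (b): 86 − 15 = 71 > 53 [met]
  Stage 1 is satisfied; the onus moves to the department.
Stage 2 — burden on department; standard: clear and convincing evidence (weight is at least 74).
    (c): 93 − 6 = 87 ≥ 74 [met]
  Stage 2 is satisfied; the department continues to bear the burden.
Stage 3 — burden on department; standard: clear and convincing evidence (weight is at least 74).
    (d): 93 − 9 = 84 ≥ 74 [met]
    (e): 99 ≥ 74 [met]
  Stage 3 is satisfied; the onus moves to the appellant.
Stage 4 — burden on appellant; standard: clear and convincing evidence (weight is at least 74).
    (f): 84 − 11 = 73 < 74 [not met]
    (g): 88 − 1 = 87 ≥ 74 [met]
  Stage 4 not carried; the appellant fails its burden.
The analysis ends at Stage 4; the department prevails.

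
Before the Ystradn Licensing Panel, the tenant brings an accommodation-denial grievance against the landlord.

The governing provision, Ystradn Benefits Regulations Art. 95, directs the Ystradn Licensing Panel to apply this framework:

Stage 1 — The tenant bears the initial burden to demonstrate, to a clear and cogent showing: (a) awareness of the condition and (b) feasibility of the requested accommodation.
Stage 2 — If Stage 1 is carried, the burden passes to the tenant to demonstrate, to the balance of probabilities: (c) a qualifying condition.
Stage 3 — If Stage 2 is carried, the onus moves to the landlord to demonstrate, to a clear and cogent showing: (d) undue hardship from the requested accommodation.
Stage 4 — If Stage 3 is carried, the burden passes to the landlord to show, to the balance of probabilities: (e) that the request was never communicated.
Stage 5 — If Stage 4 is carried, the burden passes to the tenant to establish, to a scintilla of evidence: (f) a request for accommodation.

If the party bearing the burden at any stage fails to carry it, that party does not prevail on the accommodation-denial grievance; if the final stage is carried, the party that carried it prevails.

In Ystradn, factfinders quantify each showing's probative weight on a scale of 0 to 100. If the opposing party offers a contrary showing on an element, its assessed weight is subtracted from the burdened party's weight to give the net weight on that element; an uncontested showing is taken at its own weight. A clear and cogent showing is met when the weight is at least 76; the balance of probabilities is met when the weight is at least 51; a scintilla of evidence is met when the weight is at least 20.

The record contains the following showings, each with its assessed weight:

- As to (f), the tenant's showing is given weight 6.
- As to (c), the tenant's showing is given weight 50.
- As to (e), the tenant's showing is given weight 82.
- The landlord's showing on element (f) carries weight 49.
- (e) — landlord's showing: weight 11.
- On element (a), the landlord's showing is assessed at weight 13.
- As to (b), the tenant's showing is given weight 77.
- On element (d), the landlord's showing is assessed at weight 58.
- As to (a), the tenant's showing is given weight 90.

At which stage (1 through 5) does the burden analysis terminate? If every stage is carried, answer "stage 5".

stage 2

At Stage 1 the tenant must meet a clear and cogent showing (weight is at least 76): on (a) the weight is 90 less the opposing 13 gives net 77, ≥ 76, so (a) meets the standard; on (b) the weight is 77, which does reach 76, so (b) meets the standard.
  Stage 1 is satisfied; the tenant continues to bear the burden.
At Stage 2 the tenant must meet the balance of probabilities (weight is at least 51): on (c) the weight is 50, < 51, so (c) does not meet the standard.
  The tenant does not carry Stage 2.
The analysis ends at Stage 2; the landlord prevails.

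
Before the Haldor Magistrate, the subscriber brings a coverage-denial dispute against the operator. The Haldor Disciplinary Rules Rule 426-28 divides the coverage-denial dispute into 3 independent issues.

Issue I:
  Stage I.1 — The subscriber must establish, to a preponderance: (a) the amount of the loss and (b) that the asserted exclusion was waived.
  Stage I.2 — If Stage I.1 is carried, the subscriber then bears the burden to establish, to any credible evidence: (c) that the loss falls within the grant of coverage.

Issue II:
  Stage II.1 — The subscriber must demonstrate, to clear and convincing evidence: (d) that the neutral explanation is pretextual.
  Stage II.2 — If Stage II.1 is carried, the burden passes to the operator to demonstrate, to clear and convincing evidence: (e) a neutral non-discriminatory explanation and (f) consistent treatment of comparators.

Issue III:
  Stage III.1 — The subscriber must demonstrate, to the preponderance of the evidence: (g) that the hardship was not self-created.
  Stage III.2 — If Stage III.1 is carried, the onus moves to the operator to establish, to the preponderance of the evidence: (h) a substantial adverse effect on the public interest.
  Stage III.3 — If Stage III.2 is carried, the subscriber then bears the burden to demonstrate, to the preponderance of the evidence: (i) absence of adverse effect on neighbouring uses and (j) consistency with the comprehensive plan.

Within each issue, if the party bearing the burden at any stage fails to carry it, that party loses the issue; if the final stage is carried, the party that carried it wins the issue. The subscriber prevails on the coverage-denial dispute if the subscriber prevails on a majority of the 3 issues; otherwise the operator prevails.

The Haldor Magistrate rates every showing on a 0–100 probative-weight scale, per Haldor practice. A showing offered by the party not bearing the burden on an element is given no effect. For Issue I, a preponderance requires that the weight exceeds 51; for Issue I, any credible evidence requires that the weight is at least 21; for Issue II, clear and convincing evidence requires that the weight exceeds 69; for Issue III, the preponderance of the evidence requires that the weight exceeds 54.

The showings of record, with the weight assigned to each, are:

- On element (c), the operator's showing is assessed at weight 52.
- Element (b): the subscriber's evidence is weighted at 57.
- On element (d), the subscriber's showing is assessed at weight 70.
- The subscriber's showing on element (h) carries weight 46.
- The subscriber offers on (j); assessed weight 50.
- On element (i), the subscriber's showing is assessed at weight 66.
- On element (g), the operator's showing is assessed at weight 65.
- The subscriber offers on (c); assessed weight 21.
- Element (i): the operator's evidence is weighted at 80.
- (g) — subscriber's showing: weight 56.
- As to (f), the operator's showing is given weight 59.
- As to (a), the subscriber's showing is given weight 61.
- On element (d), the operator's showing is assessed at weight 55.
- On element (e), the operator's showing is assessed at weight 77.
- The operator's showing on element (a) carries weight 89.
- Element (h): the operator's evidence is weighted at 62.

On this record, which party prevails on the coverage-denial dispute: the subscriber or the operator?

— Issue I —
Stage I.1 (subscriber, a preponderance, weight exceeds 51): (a) 61 (operator's 89 disregarded) > 51 — meets; (b) 57 > 51 — meets.
  All elements met. The subscriber retains the burden for Stage I.2.
Stage I.2 (subscriber, any credible evidence, weight is at least 21): (c) 21 (operator's 52 disregarded) ≥ 21 — meets.
  All elements met at the final stage.
With every stage satisfied, the subscriber prevails on this issue.
— Issue II —
Stage II.1 — burden on subscriber; standard: clear and convincing evidence (weight exceeds 69).
    (d): 70 (operator's 55 disregarded) > 69 [met]
  The subscriber carries Stage II.1; the operator now bears the burden.
Stage II.2 — burden on operator; standard: clear and convincing evidence (weight exceeds 69).
    (e): 77 > 69 [met]
    (f): 59 ≤ 69 [not met]
  Stage II.2 not carried; the operator fails its burden.
The analysis ends at Stage II.2; the subscriber prevails on this issue.
— Issue III —
Stage III.1 — burden on subscriber; standard: the preponderance of the evidence (weight exceeds 54).
    (g): 56 (operator's 65 disregarded) > 54 [met]
  Stage III.1 carried; the burden shifts to the operator.
Stage III.2 — burden on operator; standard: the preponderance of the evidence (weight exceeds 54).
    (h): 62 (subscriber's 46 disregarded) > 54 [met]
  All elements met. The burden passes to the subscriber.
Stage III.3 — burden on subscriber; standard: the preponderance of the evidence (weight exceeds 54).
    (i): 66 (operator's 80 disregarded) > 54 [met]
    (j): 50 ≤ 54 [not met]
  Not every element is met, so the subscriber fails to carry Stage III.3.
The analysis ends at Stage III.3; the operator prevails on this issue.
Per-issue: Issue I → subscriber; Issue II → subscriber; Issue III → operator. The subscriber must prevail on a majority of issues; overall, the subscriber prevails.

subscriber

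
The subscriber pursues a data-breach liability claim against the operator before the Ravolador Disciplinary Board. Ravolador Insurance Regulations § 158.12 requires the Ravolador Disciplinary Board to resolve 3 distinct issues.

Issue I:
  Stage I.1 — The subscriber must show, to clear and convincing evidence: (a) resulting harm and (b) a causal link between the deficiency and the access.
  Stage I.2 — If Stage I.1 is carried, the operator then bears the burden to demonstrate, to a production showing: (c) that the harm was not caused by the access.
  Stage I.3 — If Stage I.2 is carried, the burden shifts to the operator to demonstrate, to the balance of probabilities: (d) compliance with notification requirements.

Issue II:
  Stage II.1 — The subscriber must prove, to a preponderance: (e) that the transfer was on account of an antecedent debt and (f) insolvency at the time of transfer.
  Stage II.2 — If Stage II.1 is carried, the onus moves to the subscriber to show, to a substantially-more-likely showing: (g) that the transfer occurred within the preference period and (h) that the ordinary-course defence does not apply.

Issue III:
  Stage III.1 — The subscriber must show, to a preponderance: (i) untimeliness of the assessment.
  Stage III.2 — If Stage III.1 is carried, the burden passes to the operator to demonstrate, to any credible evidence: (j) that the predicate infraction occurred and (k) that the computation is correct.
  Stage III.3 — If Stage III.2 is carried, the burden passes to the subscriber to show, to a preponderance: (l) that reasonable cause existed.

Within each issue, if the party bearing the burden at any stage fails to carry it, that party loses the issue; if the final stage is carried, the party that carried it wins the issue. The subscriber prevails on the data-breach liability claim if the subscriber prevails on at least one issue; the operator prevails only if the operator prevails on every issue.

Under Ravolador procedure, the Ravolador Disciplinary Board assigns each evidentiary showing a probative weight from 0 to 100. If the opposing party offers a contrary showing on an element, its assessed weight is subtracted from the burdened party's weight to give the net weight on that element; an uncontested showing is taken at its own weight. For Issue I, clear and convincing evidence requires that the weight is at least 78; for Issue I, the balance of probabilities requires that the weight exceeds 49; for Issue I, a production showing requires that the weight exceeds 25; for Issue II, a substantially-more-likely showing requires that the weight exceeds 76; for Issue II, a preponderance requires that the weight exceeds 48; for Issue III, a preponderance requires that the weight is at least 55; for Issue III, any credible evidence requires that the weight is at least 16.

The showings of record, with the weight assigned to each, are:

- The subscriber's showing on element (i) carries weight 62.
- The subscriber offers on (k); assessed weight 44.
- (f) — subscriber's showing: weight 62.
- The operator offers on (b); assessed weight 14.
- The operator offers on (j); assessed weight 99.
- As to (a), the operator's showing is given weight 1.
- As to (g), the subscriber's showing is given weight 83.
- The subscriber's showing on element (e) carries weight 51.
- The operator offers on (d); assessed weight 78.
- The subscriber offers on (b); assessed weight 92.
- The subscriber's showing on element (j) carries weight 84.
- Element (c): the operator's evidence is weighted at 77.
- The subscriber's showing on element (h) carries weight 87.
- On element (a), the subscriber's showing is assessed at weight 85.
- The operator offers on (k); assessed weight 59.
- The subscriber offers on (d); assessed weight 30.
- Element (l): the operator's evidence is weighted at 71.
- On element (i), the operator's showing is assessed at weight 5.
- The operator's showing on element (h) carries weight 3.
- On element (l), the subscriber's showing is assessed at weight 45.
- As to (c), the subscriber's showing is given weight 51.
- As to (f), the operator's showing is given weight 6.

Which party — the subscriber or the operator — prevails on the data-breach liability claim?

subscriber

— Issue I —
At Stage I.1 the subscriber must meet clear and convincing evidence (weight is at least 78): on (a) the weight is 85 less the opposing 1 gives net 84, which does reach 78, so (a) meets the standard; on (b) the weight is 92 less the opposing 14 gives net 78, ≥ 78, so (b) meets the standard.
  All elements met. The burden passes to the operator.
At Stage I.2 the operator must meet a production showing (weight exceeds 25): on (c) the weight is 77 less the opposing 51 gives net 26, which does exceed 25, so (c) meets the standard.
  All elements met. The operator retains the burden for Stage I.3.
At Stage I.3 the operator must meet the balance of probabilities (weight exceeds 49): on (d) the weight is 78 less the opposing 30 gives net 48, ≤ 49, so (d) does not meet the standard.
  Stage I.3 not carried; the operator fails its burden.
So the subscriber prevails on this issue.
— Issue II —
At Stage II.1 the subscriber must meet a preponderance (weight exceeds 48): on (e) the weight is 51, which does exceed 48, so (e) meets the standard; on (f) the weight is 62 less the opposing 6 gives net 56, > 48, so (f) meets the standard.
  Stage II.1 carried; the burden remains with the subscriber.
At Stage II.2 the subscriber must meet a substantially-more-likely showing (weight exceeds 76): on (g) the weight is 83, which does exceed 76, so (g) meets the standard; on (h) the weight is 87 less the opposing 3 gives net 84, > 76, so (h) meets the standard.
  The subscriber carries the last stage.
Every stage carried; the subscriber prevails on this issue.
— Issue III —
At Stage III.1 the subscriber must meet a preponderance (weight is at least 55): on (i) the weight is 62 less the opposing 5 gives net 57, which does reach 55, so (i) meets the standard.
  All elements met. The burden passes to the operator.
At Stage III.2 the operator must meet any credible evidence (weight is at least 16): on (j) the weight is 99 less the opposing 84 gives net 15, < 16, so (j) does not meet the standard; on (k) the weight is 59 less the opposing 44 gives net 15, which does not reach 16, so (k) does not meet the standard.
  Not every element is met, so the operator fails to carry Stage III.2.
So the subscriber prevails on this issue.
Per-issue: Issue I → subscriber; Issue II → subscriber; Issue III → subscriber. The subscriber must prevail on at least one issue; overall, the subscriber prevails.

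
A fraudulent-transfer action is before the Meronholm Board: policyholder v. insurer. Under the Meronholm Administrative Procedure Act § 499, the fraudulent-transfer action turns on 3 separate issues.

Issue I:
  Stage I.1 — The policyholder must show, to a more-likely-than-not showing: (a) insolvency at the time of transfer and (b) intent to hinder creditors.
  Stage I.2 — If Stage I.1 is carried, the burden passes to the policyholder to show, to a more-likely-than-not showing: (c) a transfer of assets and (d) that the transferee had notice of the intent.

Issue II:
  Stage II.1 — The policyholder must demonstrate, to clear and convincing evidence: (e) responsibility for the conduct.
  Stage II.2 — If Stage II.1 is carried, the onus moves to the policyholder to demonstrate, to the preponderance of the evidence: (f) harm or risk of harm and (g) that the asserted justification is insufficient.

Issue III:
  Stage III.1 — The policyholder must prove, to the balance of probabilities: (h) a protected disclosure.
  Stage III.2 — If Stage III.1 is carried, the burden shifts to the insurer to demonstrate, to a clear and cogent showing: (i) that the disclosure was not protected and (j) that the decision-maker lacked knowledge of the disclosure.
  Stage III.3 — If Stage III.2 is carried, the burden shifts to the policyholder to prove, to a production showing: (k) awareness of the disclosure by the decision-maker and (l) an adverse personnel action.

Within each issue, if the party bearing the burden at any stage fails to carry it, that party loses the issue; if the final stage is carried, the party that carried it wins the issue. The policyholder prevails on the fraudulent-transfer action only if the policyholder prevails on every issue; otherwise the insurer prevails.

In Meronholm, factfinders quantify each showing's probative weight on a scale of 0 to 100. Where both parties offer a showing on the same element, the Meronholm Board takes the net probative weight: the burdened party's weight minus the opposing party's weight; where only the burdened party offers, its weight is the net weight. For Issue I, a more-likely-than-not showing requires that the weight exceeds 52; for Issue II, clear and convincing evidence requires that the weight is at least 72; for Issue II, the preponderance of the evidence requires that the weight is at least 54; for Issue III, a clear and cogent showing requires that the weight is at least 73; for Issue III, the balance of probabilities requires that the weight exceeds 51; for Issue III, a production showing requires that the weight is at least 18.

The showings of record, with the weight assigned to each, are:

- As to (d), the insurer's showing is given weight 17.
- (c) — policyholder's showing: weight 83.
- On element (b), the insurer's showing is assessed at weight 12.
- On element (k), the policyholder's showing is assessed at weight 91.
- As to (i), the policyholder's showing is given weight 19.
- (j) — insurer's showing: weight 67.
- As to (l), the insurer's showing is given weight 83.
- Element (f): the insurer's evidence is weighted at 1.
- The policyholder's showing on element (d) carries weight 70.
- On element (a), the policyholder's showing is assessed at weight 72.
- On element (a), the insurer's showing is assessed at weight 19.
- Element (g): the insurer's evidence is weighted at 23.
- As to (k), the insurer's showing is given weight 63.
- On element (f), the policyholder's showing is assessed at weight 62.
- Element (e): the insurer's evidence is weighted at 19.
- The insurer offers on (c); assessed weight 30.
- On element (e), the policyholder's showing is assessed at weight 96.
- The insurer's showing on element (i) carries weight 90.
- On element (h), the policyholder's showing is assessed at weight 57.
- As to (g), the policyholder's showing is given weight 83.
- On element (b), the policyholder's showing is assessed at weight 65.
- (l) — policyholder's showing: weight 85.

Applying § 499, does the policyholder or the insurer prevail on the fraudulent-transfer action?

policyholder

— Issue I —
Stage I.1 (policyholder, a more-likely-than-not showing, weight exceeds 52): (a) net 72−19=53 > 52 — meets; (b) net 65−12=53 > 52 — meets.
  All elements met. The policyholder retains the burden for Stage I.2.
Stage I.2 (policyholder, a more-likely-than-not showing, weight exceeds 52): (c) net 83−30=53 > 52 — meets; (d) net 70−17=53 > 52 — meets.
  All elements met at the final stage.
With every stage satisfied, the policyholder prevails on this issue.
— Issue II —
Stage II.1 (policyholder, clear and convincing evidence, weight is at least 72): (e) net 96−19=77 ≥ 72 — meets.
  Stage II.1 carried; the burden remains with the policyholder.
Stage II.2 (policyholder, the preponderance of the evidence, weight is at least 54): (f) net 62−1=61 ≥ 54 — meets; (g) net 83−23=60 ≥ 54 — meets.
  Stage II.2 carried; the final stage is satisfied.
Every stage carried; the policyholder prevails on this issue.
— Issue III —
Stage III.1 (policyholder, the balance of probabilities, weight exceeds 51): (h) 57 > 51 — meets.
  The policyholder carries Stage III.1; the insurer now bears the burden.
Stage III.2 (insurer, a clear and cogent showing, weight is at least 73): (i) net 90−19=71 < 73 — fails; (j) 67 < 73 — fails.
  Not every element is met, so the insurer fails to carry Stage III.2.
The analysis ends at Stage III.2; the policyholder prevails on this issue.
Per-issue: Issue I → policyholder; Issue II → policyholder; Issue III → policyholder. The policyholder must prevail on every issue; overall, the policyholder prevails.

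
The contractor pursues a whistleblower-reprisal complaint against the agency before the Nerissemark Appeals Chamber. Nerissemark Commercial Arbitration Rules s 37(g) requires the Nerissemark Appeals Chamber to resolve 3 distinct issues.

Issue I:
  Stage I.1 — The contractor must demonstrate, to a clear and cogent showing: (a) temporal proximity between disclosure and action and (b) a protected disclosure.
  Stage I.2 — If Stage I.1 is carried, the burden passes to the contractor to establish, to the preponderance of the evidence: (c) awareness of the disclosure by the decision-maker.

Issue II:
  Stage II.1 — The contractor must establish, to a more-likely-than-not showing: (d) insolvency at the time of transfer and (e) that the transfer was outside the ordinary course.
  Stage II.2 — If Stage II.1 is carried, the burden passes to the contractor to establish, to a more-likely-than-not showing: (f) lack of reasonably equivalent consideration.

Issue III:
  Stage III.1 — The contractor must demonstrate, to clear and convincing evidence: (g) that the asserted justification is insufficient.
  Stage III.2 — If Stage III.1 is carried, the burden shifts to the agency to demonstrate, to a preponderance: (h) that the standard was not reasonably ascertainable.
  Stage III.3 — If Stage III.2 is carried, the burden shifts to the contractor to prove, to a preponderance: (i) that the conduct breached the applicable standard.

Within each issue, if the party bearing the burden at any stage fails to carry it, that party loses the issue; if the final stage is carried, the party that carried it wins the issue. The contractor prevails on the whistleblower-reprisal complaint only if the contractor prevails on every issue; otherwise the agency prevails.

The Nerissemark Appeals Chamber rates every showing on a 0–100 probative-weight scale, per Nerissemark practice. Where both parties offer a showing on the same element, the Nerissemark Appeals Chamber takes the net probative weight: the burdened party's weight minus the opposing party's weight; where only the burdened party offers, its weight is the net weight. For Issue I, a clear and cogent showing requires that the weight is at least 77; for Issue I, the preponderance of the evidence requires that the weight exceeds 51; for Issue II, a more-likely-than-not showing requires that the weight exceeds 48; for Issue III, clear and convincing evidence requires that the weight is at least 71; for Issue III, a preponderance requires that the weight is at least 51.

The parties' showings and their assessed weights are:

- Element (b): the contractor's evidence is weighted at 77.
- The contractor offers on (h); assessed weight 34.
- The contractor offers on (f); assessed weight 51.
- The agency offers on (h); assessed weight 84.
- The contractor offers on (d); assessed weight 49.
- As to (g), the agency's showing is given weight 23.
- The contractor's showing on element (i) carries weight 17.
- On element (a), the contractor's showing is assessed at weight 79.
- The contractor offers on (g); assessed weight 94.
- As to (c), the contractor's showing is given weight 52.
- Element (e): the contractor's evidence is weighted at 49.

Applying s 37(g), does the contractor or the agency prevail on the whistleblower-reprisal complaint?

— Issue I —
At Stage I.1 the contractor must meet a clear and cogent showing (weight is at least 77): on (a) the weight is 79, ≥ 77, so (a) meets the standard; on (b) the weight is 77, ≥ 77, so (b) meets the standard.
  Stage I.1 is satisfied; the contractor continues to bear the burden.
At Stage I.2 the contractor must meet the preponderance of the evidence (weight exceeds 51): on (c) the weight is 52, > 51, so (c) meets the standard.
  All elements met at the final stage.
With every stage satisfied, the contractor prevails on this issue.
— Issue II —
Stage II.1 — burden on contractor; standard: a more-likely-than-not showing (weight exceeds 48).
    (d): 49 > 48 [met]
    (e): 49 > 48 [met]
  All elements met. The contractor retains the burden for Stage II.2.
Stage II.2 — burden on contractor; standard: a more-likely-than-not showing (weight exceeds 48).
    (f): 51 > 48 [met]
  The contractor carries the last stage.
With every stage satisfied, the contractor prevails on this issue.
— Issue III —
At Stage III.1 the contractor must meet clear and convincing evidence (weight is at least 71): on (g) the weight is 94 less the opposing 23 gives net 71, ≥ 71, so (g) meets the standard.
  Stage III.1 carried; the burden shifts to the agency.
At Stage III.2 the agency must meet a preponderance (weight is at least 51): on (h) the weight is 84 less the opposing 34 gives net 50, which does not reach 51, so (h) does not meet the standard.
  Stage III.2 not carried; the agency fails its burden.
The analysis ends at Stage III.2; the contractor prevails on this issue.
Per-issue: Issue I → contractor; Issue II → contractor; Issue III → contractor. The contractor must prevail on every issue; overall, the contractor prevails.

contractor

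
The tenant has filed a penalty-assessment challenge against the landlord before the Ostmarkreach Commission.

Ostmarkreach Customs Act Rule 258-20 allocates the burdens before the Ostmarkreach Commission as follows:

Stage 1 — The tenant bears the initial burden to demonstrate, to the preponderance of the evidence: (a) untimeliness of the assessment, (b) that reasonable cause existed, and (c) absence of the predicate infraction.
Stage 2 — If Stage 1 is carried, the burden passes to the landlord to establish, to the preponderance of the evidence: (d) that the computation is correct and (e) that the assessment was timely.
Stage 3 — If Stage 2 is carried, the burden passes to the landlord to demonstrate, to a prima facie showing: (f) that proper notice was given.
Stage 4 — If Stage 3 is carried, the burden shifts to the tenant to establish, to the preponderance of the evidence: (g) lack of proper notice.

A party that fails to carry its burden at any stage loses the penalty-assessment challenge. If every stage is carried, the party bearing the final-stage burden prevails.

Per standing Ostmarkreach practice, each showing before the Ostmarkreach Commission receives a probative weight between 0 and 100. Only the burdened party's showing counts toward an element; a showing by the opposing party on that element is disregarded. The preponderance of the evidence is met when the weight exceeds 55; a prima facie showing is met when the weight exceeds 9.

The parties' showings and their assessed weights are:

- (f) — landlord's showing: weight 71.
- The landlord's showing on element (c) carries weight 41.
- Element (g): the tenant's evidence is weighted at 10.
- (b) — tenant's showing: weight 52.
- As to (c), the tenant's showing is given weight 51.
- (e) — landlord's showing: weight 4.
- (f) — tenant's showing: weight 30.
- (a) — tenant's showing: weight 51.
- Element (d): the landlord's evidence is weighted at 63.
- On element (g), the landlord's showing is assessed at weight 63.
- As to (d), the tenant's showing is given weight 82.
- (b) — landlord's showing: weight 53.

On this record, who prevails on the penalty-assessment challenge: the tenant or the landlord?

landlord

Stage 1 (tenant, the preponderance of the evidence, weight exceeds 55): (a) 51 ≤ 55 — fails; (b) 52 (landlord's 53 disregarded) ≤ 55 — fails; (c) 51 (landlord's 41 disregarded) ≤ 55 — fails.
  The tenant does not carry Stage 1.
The landlord prevails.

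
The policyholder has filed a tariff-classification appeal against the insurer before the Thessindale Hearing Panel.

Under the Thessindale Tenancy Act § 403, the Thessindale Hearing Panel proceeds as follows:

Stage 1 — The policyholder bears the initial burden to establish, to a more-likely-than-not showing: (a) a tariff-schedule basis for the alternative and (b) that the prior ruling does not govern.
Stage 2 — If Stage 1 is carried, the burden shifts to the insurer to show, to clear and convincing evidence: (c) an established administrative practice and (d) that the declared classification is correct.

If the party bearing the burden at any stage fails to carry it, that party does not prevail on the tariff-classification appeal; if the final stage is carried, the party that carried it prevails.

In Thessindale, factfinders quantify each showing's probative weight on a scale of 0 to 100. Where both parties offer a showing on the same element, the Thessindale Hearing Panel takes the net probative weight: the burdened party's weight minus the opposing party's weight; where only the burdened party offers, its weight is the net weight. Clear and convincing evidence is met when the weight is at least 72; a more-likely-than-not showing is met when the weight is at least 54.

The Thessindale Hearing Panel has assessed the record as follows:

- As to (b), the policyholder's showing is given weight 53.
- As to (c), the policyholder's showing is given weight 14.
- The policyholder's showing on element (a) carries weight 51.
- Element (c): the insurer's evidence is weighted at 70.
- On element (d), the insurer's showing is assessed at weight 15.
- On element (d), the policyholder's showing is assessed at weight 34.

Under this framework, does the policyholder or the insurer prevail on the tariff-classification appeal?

insurer

Stage 1 — burden on policyholder; standard: a more-likely-than-not showing (weight is at least 54).
    (a): 51 < 54 [not met]
    (b): 53 < 54 [not met]
  Stage 1 not carried; the policyholder fails its burden.
The insurer prevails.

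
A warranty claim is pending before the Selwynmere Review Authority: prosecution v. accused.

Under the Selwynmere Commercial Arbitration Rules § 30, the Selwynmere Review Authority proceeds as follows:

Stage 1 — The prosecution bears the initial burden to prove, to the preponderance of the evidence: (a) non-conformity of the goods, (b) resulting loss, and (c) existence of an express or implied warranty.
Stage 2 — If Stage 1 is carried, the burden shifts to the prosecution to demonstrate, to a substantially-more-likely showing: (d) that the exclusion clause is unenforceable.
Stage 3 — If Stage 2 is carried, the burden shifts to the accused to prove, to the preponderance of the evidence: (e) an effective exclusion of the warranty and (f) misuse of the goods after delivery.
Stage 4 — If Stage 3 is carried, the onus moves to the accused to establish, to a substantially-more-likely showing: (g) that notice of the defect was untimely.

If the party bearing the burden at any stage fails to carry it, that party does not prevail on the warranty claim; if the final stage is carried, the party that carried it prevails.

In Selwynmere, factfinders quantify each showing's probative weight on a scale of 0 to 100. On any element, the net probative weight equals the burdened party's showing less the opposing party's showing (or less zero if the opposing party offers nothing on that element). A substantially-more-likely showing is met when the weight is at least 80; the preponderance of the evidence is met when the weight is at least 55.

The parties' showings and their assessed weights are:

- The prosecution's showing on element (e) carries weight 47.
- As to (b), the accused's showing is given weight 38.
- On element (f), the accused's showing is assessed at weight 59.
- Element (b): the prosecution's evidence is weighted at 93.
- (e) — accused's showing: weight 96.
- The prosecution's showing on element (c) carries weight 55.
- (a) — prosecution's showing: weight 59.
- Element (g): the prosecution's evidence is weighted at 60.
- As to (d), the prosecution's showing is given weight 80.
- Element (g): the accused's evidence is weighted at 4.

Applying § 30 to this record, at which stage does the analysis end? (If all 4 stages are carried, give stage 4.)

stage 3

At Stage 1 the prosecution must meet the preponderance of the evidence (weight is at least 55): on (a) the weight is 59, ≥ 55, so (a) meets the standard; on (b) the weight is 93 less the opposing 38 gives net 55, which does reach 55, so (b) meets the standard; on (c) the weight is 55, ≥ 55, so (c) meets the standard.
  Stage 1 carried; the burden remains with the prosecution.
At Stage 2 the prosecution must meet a substantially-more-likely showing (weight is at least 80): on (d) the weight is 80, which does reach 80, so (d) meets the standard.
  Stage 2 is satisfied; the onus moves to the accused.
At Stage 3 the accused must meet the preponderance of the evidence (weight is at least 55): on (e) the weight is 96 less the opposing 47 gives net 49, < 55, so (e) does not meet the standard; on (f) the weight is 59, which does reach 55, so (f) meets the standard.
  The accused does not carry Stage 3.
The analysis ends at Stage 3; the prosecution prevails.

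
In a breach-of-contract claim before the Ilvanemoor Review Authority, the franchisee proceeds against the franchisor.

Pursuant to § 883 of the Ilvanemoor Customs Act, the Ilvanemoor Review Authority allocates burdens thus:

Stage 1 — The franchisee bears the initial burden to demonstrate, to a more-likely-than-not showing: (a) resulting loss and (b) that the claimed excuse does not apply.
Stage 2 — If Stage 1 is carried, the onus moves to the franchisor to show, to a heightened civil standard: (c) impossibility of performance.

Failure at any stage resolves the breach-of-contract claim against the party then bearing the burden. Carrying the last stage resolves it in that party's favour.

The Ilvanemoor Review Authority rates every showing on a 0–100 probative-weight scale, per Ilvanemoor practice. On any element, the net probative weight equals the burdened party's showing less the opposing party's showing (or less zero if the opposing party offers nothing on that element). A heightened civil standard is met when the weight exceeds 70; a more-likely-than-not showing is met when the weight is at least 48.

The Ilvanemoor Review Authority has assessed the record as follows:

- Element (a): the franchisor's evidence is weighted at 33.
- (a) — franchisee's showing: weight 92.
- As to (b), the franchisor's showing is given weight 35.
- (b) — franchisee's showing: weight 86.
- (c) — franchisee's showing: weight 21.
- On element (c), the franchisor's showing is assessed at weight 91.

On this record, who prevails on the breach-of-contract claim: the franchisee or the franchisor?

At Stage 1 the franchisee must meet a more-likely-than-not showing (weight is at least 48): on (a) the weight is 92 less the opposing 33 gives net 59, which does reach 48, so (a) meets the standard; on (b) the weight is 86 less the opposing 35 gives net 51, which does reach 48, so (b) meets the standard.
  Stage 1 carried; the burden shifts to the franchisor.
At Stage 2 the franchisor must meet a heightened civil standard (weight exceeds 70): on (c) the weight is 91 less the opposing 21 gives net 70, which does not exceed 70, so (c) does not meet the standard.
  The franchisor does not carry Stage 2.
The analysis ends at Stage 2; the franchisee prevails.

franchisee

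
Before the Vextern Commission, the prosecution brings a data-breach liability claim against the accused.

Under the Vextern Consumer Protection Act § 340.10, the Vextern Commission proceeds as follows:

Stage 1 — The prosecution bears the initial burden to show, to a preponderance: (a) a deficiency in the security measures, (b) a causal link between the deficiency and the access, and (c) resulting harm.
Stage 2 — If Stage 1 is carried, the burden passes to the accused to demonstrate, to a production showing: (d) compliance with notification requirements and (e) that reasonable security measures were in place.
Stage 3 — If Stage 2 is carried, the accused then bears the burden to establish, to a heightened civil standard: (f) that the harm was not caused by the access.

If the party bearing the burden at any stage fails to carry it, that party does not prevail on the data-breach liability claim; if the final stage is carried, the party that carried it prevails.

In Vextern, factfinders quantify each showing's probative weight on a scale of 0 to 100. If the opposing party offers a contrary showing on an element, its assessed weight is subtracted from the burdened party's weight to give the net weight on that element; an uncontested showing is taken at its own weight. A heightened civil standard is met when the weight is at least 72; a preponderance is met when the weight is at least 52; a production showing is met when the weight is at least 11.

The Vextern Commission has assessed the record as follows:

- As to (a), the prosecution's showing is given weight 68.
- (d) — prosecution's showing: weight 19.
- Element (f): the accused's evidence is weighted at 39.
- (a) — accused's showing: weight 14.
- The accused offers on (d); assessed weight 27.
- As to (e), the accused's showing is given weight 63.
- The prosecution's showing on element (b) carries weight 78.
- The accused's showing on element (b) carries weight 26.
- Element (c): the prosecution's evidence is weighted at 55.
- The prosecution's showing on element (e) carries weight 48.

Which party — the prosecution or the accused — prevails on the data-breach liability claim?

prosecution

Stage 1 (prosecution, a preponderance, weight is at least 52): (a) net 68−14=54 ≥ 52 — meets; (b) net 78−26=52 ≥ 52 — meets; (c) 55 ≥ 52 — meets.
  All elements met. The burden passes to the accused.
Stage 2 (accused, a production showing, weight is at least 11): (d) net 27−19=8 < 11 — fails; (e) net 63−48=15 ≥ 11 — meets.
  Not every element is met, so the accused fails to carry Stage 2.
So the prosecution prevails.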